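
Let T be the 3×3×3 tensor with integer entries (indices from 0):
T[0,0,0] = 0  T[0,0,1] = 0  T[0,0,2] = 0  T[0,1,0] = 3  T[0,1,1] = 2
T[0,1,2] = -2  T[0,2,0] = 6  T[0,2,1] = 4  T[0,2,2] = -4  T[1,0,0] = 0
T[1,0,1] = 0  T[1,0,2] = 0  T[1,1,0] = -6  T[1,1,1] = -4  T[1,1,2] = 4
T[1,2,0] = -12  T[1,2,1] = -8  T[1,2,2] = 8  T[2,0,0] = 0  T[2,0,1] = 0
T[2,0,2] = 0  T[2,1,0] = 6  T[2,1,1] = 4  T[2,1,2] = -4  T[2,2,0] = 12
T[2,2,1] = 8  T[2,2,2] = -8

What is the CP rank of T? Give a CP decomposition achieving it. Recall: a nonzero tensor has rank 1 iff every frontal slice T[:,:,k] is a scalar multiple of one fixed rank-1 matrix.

Lower bound: T ≠ 0 (e.g. T[0,1,0] = 3), so rank(T) ≥ 1.
Upper bound: if T = a ⊗ b ⊗ c then every fibre of T is a multiple of the corresponding factor, so read the factors off the fibres through the nonzero entry T[0,1,0] = 3.
The mode-1 fibre T[:,1,0] = [3, -6, 6] gives a = [1, -2, 2] (primitive direction); the mode-2 fibre T[0,:,0] = [0, 3, 6] gives b = [0, 1, 2]; then c[k] = T[0,1,k] / (a[0]·b[1]) = [3, 2, -2] / 1 = [3, 2, -2].
Expanding [1, -2, 2] ⊗ [0, 1, 2] ⊗ [3, 2, -2] reproduces all 27 entries of T, so T = [1, -2, 2] ⊗ [0, 1, 2] ⊗ [3, 2, -2] and rank(T) ≤ 1.
These bounds meet, so rank(T) = 1.

rank(T) = 1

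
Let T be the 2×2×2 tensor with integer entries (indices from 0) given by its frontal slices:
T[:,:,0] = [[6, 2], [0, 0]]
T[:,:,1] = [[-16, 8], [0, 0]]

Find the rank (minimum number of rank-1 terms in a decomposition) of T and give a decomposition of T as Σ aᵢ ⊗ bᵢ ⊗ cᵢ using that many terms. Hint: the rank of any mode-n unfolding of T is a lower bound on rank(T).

rank(T) = 2

Lower bound: the mode-3 unfolding of T (rows indexed by k, columns by (i,j) = (0,0), (0,1), (1,0), (1,1)) is [[6, 2, 0, 0], [-16, 8, 0, 0]].
There the 2×2 minor on rows k ∈ {0, 1}, columns (i,j) ∈ {(0,0), (0,1)} is det [[6, 2], [-16, 8]] = 80 ≠ 0, so this unfolding has rank ≥ 2; CP rank is at least every unfolding rank, so rank(T) ≥ 2. (This is only a lower bound: in general the CP rank may exceed every unfolding rank, so we still need to exhibit 2 rank-1 terms summing to T.)
Upper bound — finding two terms. Every mode-1 slice of T is a multiple of one matrix: T[i,:,:] = a[i]·M with a = [1, 0] and M = [[6, -16], [2, 8]] (rows indexed by j, columns by k). So it suffices to write M as a sum of two rank-1 matrices.
Splitting M by its rows (j = 0, 1), M = [1, 0][6, -16]ᵀ + [0, 1][2, 8]ᵀ.
Hence T = [1, 0] ⊗ [1, 0] ⊗ [6, -16] + [1, 0] ⊗ [0, 1] ⊗ [2, 8], so rank(T) ≤ 2.
These bounds meet, so rank(T) = 2.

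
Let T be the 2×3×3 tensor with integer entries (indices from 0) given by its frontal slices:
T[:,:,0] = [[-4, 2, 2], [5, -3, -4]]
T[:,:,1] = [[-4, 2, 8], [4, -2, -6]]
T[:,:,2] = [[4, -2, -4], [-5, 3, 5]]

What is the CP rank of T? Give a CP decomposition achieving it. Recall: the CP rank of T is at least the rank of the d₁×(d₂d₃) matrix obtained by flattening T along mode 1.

rank(T) = 3

Lower bound: the mode-2 unfolding of T (rows indexed by j, columns by (i,k) = (0,0), (0,1), (0,2), (1,0), (1,1), (1,2)) is [[-4, -4, 4, 5, 4, -5], [2, 2, -2, -3, -2, 3], [2, 8, -4, -4, -6, 5]].
There the 3×3 minor on rows j ∈ {0, 1, 2}, columns (i,k) ∈ {(0,0), (0,1), (1,0)} is det [[-4, -4, 5], [2, 2, -3], [2, 8, -4]] = -12 ≠ 0, so this unfolding has rank ≥ 3; CP rank is at least every unfolding rank, so rank(T) ≥ 3. (This is only a lower bound: in general the CP rank may exceed every unfolding rank, so we still need to exhibit 3 rank-1 terms summing to T.)
Upper bound: T is a sum of 3 rank-1 terms, T = [0, 1] ∘ [1, -1, -1] ∘ [1, 0, -1] + [1, -1] ∘ [2, -1, -2] ∘ [-2, -2, 2] + [2, -1] ∘ [0, 0, 1] ∘ [-1, 2, 0] (written with every a and b primitive with positive leading entry and the scale carried by c; CP decompositions are not unique, and this one is verified by expanding entrywise), so rank(T) ≤ 3.
These bounds meet, so rank(T) = 3.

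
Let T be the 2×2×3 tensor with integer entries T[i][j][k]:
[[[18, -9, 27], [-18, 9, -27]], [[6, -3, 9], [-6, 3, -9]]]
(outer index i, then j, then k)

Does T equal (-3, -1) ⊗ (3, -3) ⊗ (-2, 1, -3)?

Reconstruct entrywise from the claimed factors. For example, T[1,0,1] = -3 and Σₗ aₗ[1]bₗ[0]cₗ[1] = (-1)·(3)·(1) = -3; checking all 12 entries, every one matches. The claim holds.

Yes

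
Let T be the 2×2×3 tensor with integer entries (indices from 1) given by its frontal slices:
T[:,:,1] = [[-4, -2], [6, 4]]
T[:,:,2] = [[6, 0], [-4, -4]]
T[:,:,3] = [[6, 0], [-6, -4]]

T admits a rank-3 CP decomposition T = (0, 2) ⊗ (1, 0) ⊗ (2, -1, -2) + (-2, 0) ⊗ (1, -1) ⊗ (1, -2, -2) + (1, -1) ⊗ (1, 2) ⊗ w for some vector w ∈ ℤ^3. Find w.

w = (-2, 2, 2)

Subtract the known terms from T to get the rank-1 residual R = (1, -1) ⊗ (1, 2) ⊗ w, so R[i,j,k] = a[i]·b[j]·w[k]. Pick indices with nonzero a[1]·b[1] = (1)·(1) = 1. Only the fibre through (1,1,·) is needed: R[1,1,:] = T[1,1,:] − Σₗ aₗ[1]bₗ[1]cₗ = [-4, 6, 6] − (0)·(1)·(2, -1, -2) − (-2)·(1)·(1, -2, -2) = [-2, 2, 2]. Then w[k] = R[1,1,k] / 1 for each k, giving w = [-2, 2, 2] / 1 = (-2, 2, 2).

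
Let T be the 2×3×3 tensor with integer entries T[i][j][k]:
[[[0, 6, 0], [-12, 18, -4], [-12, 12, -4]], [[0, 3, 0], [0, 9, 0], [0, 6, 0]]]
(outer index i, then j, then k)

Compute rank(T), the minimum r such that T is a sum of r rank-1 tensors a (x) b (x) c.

2

Lower bound: the mode-3 unfolding of T (rows indexed by k, columns by (i,j) = (0,0), (0,1), (0,2), (1,0), (1,1), (1,2)) is [[0, -12, -12, 0, 0, 0], [6, 18, 12, 3, 9, 6], [0, -4, -4, 0, 0, 0]].
There the 2×2 minor on rows k ∈ {0, 1}, columns (i,j) ∈ {(0,0), (0,1)} is det [[0, -12], [6, 18]] = 72 ≠ 0, so this unfolding has rank ≥ 2; CP rank is at least every unfolding rank, so rank(T) ≥ 2. (Flattening ranks never certify an upper bound on CP rank; for that we must actually write T with 2 rank-1 terms.)
Upper bound — finding two terms. Write S_k = T[:,:,k] for the frontal slices: S₀ = [[0, -12, -12], [0, 0, 0]], S₁ = [[6, 18, 12], [3, 9, 6]], S₂ = [[0, -4, -4], [0, 0, 0]].
If T = a₁ (x) b₁ (x) c₁ + a₂ (x) b₂ (x) c₂ then each S_k = c₁[k]·a₁b₁ᵀ + c₂[k]·a₂b₂ᵀ. S₀ and S₁ are linearly independent, so a₁b₁ᵀ and a₂b₂ᵀ must span the same plane of matrices: they are the rank-1 matrices of the form x·S₀ + y·S₁.
The 2×2 minor of x·S₀ + y·S₁ on rows {0,1}, columns {0,1} is 36·xy = 36·(y)(x), vanishing at (x:y) = (1:0) and (0:1).
M₁ = S₀ = [[0, -12, -12], [0, 0, 0]] = (-12)·[1, 0][0, 1, 1]ᵀ and M₂ = S₁ = [[6, 18, 12], [3, 9, 6]] = 3·[2, 1][1, 3, 2]ᵀ, so take a₁ = [1, 0], b₁ = [0, 1, 1], a₂ = [2, 1], b₂ = [1, 3, 2].
Each slice is an integer combination of E₁ = a₁b₁ᵀ and E₂ = a₂b₂ᵀ: S₀ = −12·E₁, S₁ = 3·E₂, S₂ = −4·E₁; reading off coefficients, c₁ = [-12, 0, -4] and c₂ = [0, 3, 0].
Hence T = [1, 0] (x) [0, 1, 1] (x) [-12, 0, -4] + [2, 1] (x) [1, 3, 2] (x) [0, 3, 0], so rank(T) ≤ 2.
These bounds meet, so rank(T) = 2.
Check entry T[1,0,1] = 3: (0)·(0)·(0) + (1)·(1)·(3) = 3.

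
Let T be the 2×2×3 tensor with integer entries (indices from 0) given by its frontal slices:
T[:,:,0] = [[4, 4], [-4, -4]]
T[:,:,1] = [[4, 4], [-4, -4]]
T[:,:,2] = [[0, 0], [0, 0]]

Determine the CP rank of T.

1

Lower bound: T ≠ 0 (e.g. T[0,0,0] = 4), so rank(T) ≥ 1.
Upper bound: if T = a ⊗ b ⊗ c then every fibre of T is a multiple of the corresponding factor, so read the factors off the fibres through the nonzero entry T[0,0,0] = 4.
The mode-1 fibre T[:,0,0] = [4, -4] gives a = [1, -1] (primitive direction); the mode-2 fibre T[0,:,0] = [4, 4] gives b = [1, 1]; then c[k] = T[0,0,k] / (a[0]·b[0]) = [4, 4, 0] / 1 = [4, 4, 0].
Expanding [1, -1] ⊗ [1, 1] ⊗ [4, 4, 0] reproduces all 12 entries of T, so T = [1, -1] ⊗ [1, 1] ⊗ [4, 4, 0] and rank(T) ≤ 1.
These bounds meet, so rank(T) = 1.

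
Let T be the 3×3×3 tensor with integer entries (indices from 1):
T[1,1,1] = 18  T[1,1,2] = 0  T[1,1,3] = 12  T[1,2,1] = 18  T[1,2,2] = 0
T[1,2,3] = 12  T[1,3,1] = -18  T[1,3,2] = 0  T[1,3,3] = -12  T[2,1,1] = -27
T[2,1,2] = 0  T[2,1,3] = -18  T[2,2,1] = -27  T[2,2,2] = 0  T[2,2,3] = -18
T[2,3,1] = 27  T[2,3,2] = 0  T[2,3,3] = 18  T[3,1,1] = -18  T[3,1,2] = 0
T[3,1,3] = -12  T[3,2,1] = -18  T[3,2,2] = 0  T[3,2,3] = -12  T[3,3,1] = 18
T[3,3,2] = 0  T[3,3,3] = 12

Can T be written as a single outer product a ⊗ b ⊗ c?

If T = a ⊗ b ⊗ c then every fibre of T is a multiple of the corresponding factor, so read the factors off the fibres through the nonzero entry T[1,1,1] = 18.
The mode-1 fibre T[:,1,1] = [18, -27, -18] gives a = (2, -3, -2) (primitive direction); the mode-2 fibre T[1,:,1] = [18, 18, -18] gives b = (1, 1, -1); then c[k] = T[1,1,k] / (a[1]·b[1]) = [18, 0, 12] / 2 = (9, 0, 6).
Expanding (2, -3, -2) ⊗ (1, 1, -1) ⊗ (9, 0, 6) reproduces all 27 entries of T, so T = (2, -3, -2) ⊗ (1, 1, -1) ⊗ (9, 0, 6) and rank(T) ≤ 1.
Equivalently every frontal slice T[:,:,k] is c[k] times the rank-1 matrix (2, -3, -2) ⊗ (1, 1, -1). So T has rank 1 (it is nonzero).

Yes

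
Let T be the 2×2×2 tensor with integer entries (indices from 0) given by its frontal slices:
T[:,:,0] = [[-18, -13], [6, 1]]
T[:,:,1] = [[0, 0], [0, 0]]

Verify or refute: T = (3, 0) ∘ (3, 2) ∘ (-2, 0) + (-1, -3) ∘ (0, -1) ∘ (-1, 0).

Reconstruct entry (1,0,0) from the claimed factors: Σₗ aₗ[1]bₗ[0]cₗ[0] = (0)·(3)·(-2) + (-3)·(0)·(-1) = 0, but T[1,0,0] = 6. The claim is false.

No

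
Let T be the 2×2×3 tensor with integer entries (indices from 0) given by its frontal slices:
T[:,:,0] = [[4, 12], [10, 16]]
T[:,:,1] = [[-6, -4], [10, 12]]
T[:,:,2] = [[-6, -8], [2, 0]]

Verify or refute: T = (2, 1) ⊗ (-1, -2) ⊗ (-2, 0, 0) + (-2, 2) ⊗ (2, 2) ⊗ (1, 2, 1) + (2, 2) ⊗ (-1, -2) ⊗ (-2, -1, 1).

Yes

Reconstruct entrywise from the claimed factors. For example, T[1,1,2] = 0 and Σₗ aₗ[1]bₗ[1]cₗ[2] = (1)·(-2)·(0) + (2)·(2)·(1) + (2)·(-2)·(1) = 0; checking all 12 entries, every one matches. The claim holds.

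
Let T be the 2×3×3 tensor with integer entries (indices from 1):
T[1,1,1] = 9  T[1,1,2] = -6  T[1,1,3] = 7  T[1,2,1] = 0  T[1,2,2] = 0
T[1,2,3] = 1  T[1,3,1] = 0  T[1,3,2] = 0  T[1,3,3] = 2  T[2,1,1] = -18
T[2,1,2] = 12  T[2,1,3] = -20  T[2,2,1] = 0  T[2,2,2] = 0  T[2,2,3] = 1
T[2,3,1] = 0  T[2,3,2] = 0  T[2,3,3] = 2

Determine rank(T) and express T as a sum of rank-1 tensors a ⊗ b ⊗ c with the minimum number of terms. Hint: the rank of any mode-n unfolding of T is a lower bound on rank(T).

rank(T) = 2

Lower bound: the mode-1 unfolding of T (rows indexed by i, columns by (j,k) = (1,1), (1,2), (1,3), (2,1), (2,2), (2,3), (3,1), (3,2), (3,3)) is [[9, -6, 7, 0, 0, 1, 0, 0, 2], [-18, 12, -20, 0, 0, 1, 0, 0, 2]].
There the 2×2 minor on rows i ∈ {1, 2}, columns (j,k) ∈ {(1,1), (1,3)} is det [[9, 7], [-18, -20]] = -54 ≠ 0, so this unfolding has rank ≥ 2; CP rank is at least every unfolding rank, so rank(T) ≥ 2. (Flattening ranks never certify an upper bound on CP rank; for that we must actually write T with 2 rank-1 terms.)
Upper bound — finding two terms. Write S_k = T[:,:,k] for the frontal slices: S₁ = [[9, 0, 0], [-18, 0, 0]], S₂ = [[-6, 0, 0], [12, 0, 0]], S₃ = [[7, 1, 2], [-20, 1, 2]].
If T = a₁ ⊗ b₁ ⊗ c₁ + a₂ ⊗ b₂ ⊗ c₂ then each S_k = c₁[k]·a₁b₁ᵀ + c₂[k]·a₂b₂ᵀ. S₁ and S₃ are linearly independent, so a₁b₁ᵀ and a₂b₂ᵀ must span the same plane of matrices: they are the rank-1 matrices of the form x·S₁ + y·S₃.
The 2×2 minor of x·S₁ + y·S₃ on rows {1,2}, columns {1,2} is 27·xy + 27·y² = 27·(y)(x + y), vanishing at (x:y) = (1:0) and (1:-1).
M₁ = S₁ = [[9, 0, 0], [-18, 0, 0]] = 9·[1, -2][1, 0, 0]ᵀ and M₂ = S₁ − S₃ = [[2, -1, -2], [2, -1, -2]] = [1, 1][2, -1, -2]ᵀ, so take a₁ = [1, -2], b₁ = [1, 0, 0], a₂ = [1, 1], b₂ = [2, -1, -2].
Each slice is an integer combination of E₁ = a₁b₁ᵀ and E₂ = a₂b₂ᵀ: S₁ = 9·E₁, S₂ = −6·E₁, S₃ = 9·E₁ − E₂; reading off coefficients, c₁ = [9, -6, 9] and c₂ = [0, 0, -1].
Hence T = [1, -2] ⊗ [1, 0, 0] ⊗ [9, -6, 9] + [1, 1] ⊗ [2, -1, -2] ⊗ [0, 0, -1], so rank(T) ≤ 2.
These bounds meet, so rank(T) = 2.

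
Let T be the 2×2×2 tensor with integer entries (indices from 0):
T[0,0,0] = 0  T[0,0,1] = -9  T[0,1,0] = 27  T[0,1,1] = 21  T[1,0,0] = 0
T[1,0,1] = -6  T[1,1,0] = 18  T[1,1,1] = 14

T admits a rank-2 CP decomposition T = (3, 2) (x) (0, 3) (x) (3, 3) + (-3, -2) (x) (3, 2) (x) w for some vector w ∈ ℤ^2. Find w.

w = (0, 1)

Subtract the known terms from T to get the rank-1 residual R = (-3, -2) (x) (3, 2) (x) w, so R[i,j,k] = a[i]·b[j]·w[k]. Pick indices with nonzero a[0]·b[0] = (-3)·(3) = -9. Only the fibre through (0,0,·) is needed: R[0,0,:] = T[0,0,:] − Σₗ aₗ[0]bₗ[0]cₗ = [0, -9] − (3)·(0)·(3, 3) = [0, -9]. Then w[k] = R[0,0,k] / -9 for each k, giving w = [0, -9] / -9 = (0, 1).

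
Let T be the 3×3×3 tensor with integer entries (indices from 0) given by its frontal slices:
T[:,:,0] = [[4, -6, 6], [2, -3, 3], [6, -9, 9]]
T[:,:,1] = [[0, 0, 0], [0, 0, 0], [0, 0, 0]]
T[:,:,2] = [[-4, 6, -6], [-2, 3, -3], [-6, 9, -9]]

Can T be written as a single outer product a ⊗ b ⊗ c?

The mode-1 fibre T[:,0,0] = [4, 2, 6] gives a = [2, 1, 3] (primitive direction); the mode-2 fibre T[0,:,0] = [4, -6, 6] gives b = [2, -3, 3]; then c[k] = T[0,0,k] / (a[0]·b[0]) = [4, 0, -4] / 4 = [1, 0, -1].
Expanding [2, 1, 3] ⊗ [2, -3, 3] ⊗ [1, 0, -1] reproduces all 27 entries of T, so T = [2, 1, 3] ⊗ [2, -3, 3] ⊗ [1, 0, -1] and rank(T) ≤ 1.
Equivalently every frontal slice T[:,:,k] is c[k] times the rank-1 matrix [2, 1, 3] ⊗ [2, -3, 3]. So T has rank 1 (it is nonzero).

Yes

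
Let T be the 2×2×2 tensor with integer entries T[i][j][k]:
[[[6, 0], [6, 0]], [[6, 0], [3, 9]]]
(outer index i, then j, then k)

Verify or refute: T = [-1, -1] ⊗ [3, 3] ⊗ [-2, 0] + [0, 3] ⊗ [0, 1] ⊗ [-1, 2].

No

Reconstruct entry (1,1,1) from the claimed factors: Σₗ aₗ[1]bₗ[1]cₗ[1] = (-1)·(3)·(0) + (3)·(1)·(2) = 6, but T[1,1,1] = 9. The claim is false.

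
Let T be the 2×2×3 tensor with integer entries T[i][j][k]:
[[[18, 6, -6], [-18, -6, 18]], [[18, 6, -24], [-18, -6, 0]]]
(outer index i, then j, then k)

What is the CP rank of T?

2

Lower bound: the mode-2 unfolding of T (rows indexed by j, columns by (i,k) = (0,0), (0,1), (0,2), (1,0), (1,1), (1,2)) is [[18, 6, -6, 18, 6, -24], [-18, -6, 18, -18, -6, 0]].
There the 2×2 minor on rows j ∈ {0, 1}, columns (i,k) ∈ {(0,0), (0,2)} is det [[18, -6], [-18, 18]] = 216 ≠ 0, so this unfolding has rank ≥ 2; CP rank is at least every unfolding rank, so rank(T) ≥ 2. (Unfolding ranks only ever bound the CP rank from below — rank(T) can be strictly larger than all of them — so the matching upper bound has to come from an explicit 2-term decomposition.)
Upper bound — finding two terms. Write S_k = T[:,:,k] for the frontal slices: S₀ = [[18, -18], [18, -18]], S₁ = [[6, -6], [6, -6]], S₂ = [[-6, 18], [-24, 0]].
If T = a₁ ∘ b₁ ∘ c₁ + a₂ ∘ b₂ ∘ c₂ then each S_k = c₁[k]·a₁b₁ᵀ + c₂[k]·a₂b₂ᵀ. S₀ and S₂ are linearly independent, so a₁b₁ᵀ and a₂b₂ᵀ must span the same plane of matrices: they are the rank-1 matrices of the form x·S₀ + y·S₂.
det(x·S₀ + y·S₂) is −648·xy + 432·y² = (-216)·(3·x − 2·y)(y), vanishing at (x:y) = (2:3) and (1:0).
M₁ = 2·S₀ + 3·S₂ = [[18, 18], [-36, -36]] = 18·(1, -2)(1, 1)ᵀ and M₂ = S₀ = [[18, -18], [18, -18]] = 18·(1, 1)(1, -1)ᵀ, so take a₁ = (1, -2), b₁ = (1, 1), a₂ = (1, 1), b₂ = (1, -1).
Each slice is an integer combination of E₁ = a₁b₁ᵀ and E₂ = a₂b₂ᵀ: S₀ = 18·E₂, S₁ = 6·E₂, S₂ = 6·E₁ − 12·E₂; reading off coefficients, c₁ = (0, 0, 6) and c₂ = (18, 6, -12).
Hence T = (1, -2) ∘ (1, 1) ∘ (0, 0, 6) + (1, 1) ∘ (1, -1) ∘ (18, 6, -12), so rank(T) ≤ 2.
These bounds meet, so rank(T) = 2.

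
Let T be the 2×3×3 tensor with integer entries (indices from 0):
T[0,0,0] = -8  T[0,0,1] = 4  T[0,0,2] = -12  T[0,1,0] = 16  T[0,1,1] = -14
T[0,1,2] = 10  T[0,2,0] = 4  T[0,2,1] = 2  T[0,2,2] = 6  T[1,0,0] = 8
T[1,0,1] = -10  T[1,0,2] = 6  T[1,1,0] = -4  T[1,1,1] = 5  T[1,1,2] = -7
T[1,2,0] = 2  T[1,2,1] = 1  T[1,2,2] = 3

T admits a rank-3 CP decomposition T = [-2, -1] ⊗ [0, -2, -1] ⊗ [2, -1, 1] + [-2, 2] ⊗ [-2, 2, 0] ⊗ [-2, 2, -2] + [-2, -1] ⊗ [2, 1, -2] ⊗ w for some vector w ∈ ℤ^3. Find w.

w = [0, 1, 1]

Subtract the known terms from T to get the rank-1 residual R = [-2, -1] ⊗ [2, 1, -2] ⊗ w, so R[i,j,k] = a[i]·b[j]·w[k]. Pick indices with nonzero a[0]·b[0] = (-2)·(2) = -4. Only the fibre through (0,0,·) is needed: R[0,0,:] = T[0,0,:] − Σₗ aₗ[0]bₗ[0]cₗ = [-8, 4, -12] − (-2)·(0)·[2, -1, 1] − (-2)·(-2)·[-2, 2, -2] = [0, -4, -4]. Then w[k] = R[0,0,k] / -4 for each k, giving w = [0, -4, -4] / -4 = [0, 1, 1].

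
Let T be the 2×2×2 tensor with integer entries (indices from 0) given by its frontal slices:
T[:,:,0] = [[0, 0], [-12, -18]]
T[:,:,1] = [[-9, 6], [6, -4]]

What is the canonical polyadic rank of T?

2

Lower bound: the mode-3 unfolding of T (rows indexed by k, columns by (i,j) = (0,0), (0,1), (1,0), (1,1)) is [[0, 0, -12, -18], [-9, 6, 6, -4]].
There the 2×2 minor on rows k ∈ {0, 1}, columns (i,j) ∈ {(0,0), (1,0)} is det [[0, -12], [-9, 6]] = -108 ≠ 0, so this unfolding has rank ≥ 2; CP rank is at least every unfolding rank, so rank(T) ≥ 2. (Flattening ranks never certify an upper bound on CP rank; for that we must actually write T with 2 rank-1 terms.)
Upper bound — finding two terms. Write S_k = T[:,:,k] for the frontal slices: S₀ = [[0, 0], [-12, -18]], S₁ = [[-9, 6], [6, -4]].
If T = a₁ ⊗ b₁ ⊗ c₁ + a₂ ⊗ b₂ ⊗ c₂ then each S_k = c₁[k]·a₁b₁ᵀ + c₂[k]·a₂b₂ᵀ. S₀ and S₁ are linearly independent, so a₁b₁ᵀ and a₂b₂ᵀ must span the same plane of matrices: they are the rank-1 matrices of the form x·S₀ + y·S₁.
det(x·S₀ + y·S₁) is 234·xy = 234·(y)(x), vanishing at (x:y) = (1:0) and (0:1).
M₁ = S₀ = [[0, 0], [-12, -18]] = (-6)·[0, 1][2, 3]ᵀ and M₂ = S₁ = [[-9, 6], [6, -4]] = −[3, -2][3, -2]ᵀ, so take a₁ = [0, 1], b₁ = [2, 3], a₂ = [3, -2], b₂ = [3, -2].
Each slice is an integer combination of E₁ = a₁b₁ᵀ and E₂ = a₂b₂ᵀ: S₀ = −6·E₁, S₁ = −E₂; reading off coefficients, c₁ = [-6, 0] and c₂ = [0, -1].
Hence T = [0, 1] ⊗ [2, 3] ⊗ [-6, 0] + [3, -2] ⊗ [3, -2] ⊗ [0, -1], so rank(T) ≤ 2.
These bounds meet, so rank(T) = 2.
Check entry T[1,0,1] = 6: (1)·(2)·(0) + (-2)·(3)·(-1) = 6.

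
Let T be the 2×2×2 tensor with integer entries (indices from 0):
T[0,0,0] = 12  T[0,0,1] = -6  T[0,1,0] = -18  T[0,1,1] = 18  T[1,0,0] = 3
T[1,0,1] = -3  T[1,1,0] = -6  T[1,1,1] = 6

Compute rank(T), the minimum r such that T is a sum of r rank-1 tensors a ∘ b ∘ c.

2

Lower bound: the mode-1 unfolding of T (rows indexed by i, columns by (j,k) = (0,0), (0,1), (1,0), (1,1)) is [[12, -6, -18, 18], [3, -3, -6, 6]].
There the 2×2 minor on rows i ∈ {0, 1}, columns (j,k) ∈ {(0,0), (0,1)} is det [[12, -6], [3, -3]] = -18 ≠ 0, so this unfolding has rank ≥ 2; CP rank is at least every unfolding rank, so rank(T) ≥ 2. (Flattening ranks never certify an upper bound on CP rank; for that we must actually write T with 2 rank-1 terms.)
Upper bound — finding two terms. Write S_k = T[:,:,k] for the frontal slices: S₀ = [[12, -18], [3, -6]], S₁ = [[-6, 18], [-3, 6]].
If T = a₁ ∘ b₁ ∘ c₁ + a₂ ∘ b₂ ∘ c₂ then each S_k = c₁[k]·a₁b₁ᵀ + c₂[k]·a₂b₂ᵀ. S₀ and S₁ are linearly independent, so a₁b₁ᵀ and a₂b₂ᵀ must span the same plane of matrices: they are the rank-1 matrices of the form x·S₀ + y·S₁.
det(x·S₀ + y·S₁) is −18·x² + 18·y² = (-18)·(x − y)(x + y), vanishing at (x:y) = (1:1) and (1:-1).
M₁ = S₀ + S₁ = [[6, 0], [0, 0]] = 6·[1, 0][1, 0]ᵀ and M₂ = S₀ − S₁ = [[18, -36], [6, -12]] = 6·[3, 1][1, -2]ᵀ, so take a₁ = [1, 0], b₁ = [1, 0], a₂ = [3, 1], b₂ = [1, -2].
Each slice is an integer combination of E₁ = a₁b₁ᵀ and E₂ = a₂b₂ᵀ: S₀ = 3·E₁ + 3·E₂, S₁ = 3·E₁ − 3·E₂; reading off coefficients, c₁ = [3, 3] and c₂ = [3, -3].
Hence T = [1, 0] ∘ [1, 0] ∘ [3, 3] + [3, 1] ∘ [1, -2] ∘ [3, -3], so rank(T) ≤ 2.
These bounds meet, so rank(T) = 2.
Check entry T[0,0,0] = 12: (1)·(1)·(3) + (3)·(1)·(3) = 12.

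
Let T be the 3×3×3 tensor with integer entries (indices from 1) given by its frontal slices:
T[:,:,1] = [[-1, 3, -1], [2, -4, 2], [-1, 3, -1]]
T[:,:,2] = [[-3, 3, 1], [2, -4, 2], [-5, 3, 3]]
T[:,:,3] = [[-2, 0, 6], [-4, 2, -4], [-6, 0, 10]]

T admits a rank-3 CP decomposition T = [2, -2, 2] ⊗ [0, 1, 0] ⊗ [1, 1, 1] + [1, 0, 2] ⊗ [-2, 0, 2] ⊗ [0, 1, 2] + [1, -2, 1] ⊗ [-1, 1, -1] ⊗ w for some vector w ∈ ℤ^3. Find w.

Subtract the known terms from T to get the rank-1 residual R = [1, -2, 1] ⊗ [-1, 1, -1] ⊗ w, so R[i,j,k] = a[i]·b[j]·w[k]. Pick indices with nonzero a[1]·b[1] = (1)·(-1) = -1. Only the fibre through (1,1,·) is needed: R[1,1,:] = T[1,1,:] − Σₗ aₗ[1]bₗ[1]cₗ = [-1, -3, -2] − (2)·(0)·[1, 1, 1] − (1)·(-2)·[0, 1, 2] = [-1, -1, 2]. Then w[k] = R[1,1,k] / -1 for each k, giving w = [-1, -1, 2] / -1 = [1, 1, -2].

w = [1, 1, -2]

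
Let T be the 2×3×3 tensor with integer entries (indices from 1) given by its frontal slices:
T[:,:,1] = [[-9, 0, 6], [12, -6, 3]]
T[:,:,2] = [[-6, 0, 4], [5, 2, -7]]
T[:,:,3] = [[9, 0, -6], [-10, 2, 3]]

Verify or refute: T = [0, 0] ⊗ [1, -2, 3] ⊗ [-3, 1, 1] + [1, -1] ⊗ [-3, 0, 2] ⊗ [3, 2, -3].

Reconstruct entry (2,1,1) from the claimed factors: Σₗ aₗ[2]bₗ[1]cₗ[1] = (0)·(1)·(-3) + (-1)·(-3)·(3) = 9, but T[2,1,1] = 12. The claim is false.

No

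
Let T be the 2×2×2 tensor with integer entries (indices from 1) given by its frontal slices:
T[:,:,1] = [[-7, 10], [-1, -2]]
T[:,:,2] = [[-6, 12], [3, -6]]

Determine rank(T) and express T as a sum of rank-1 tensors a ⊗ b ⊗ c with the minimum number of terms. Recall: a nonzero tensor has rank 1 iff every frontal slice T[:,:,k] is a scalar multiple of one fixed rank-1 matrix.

Lower bound: in the mode-3 unfolding of T (rows indexed by k, columns by (i,j)) the 2×2 minor on rows k ∈ {1, 2}, columns (i,j) ∈ {(1,1), (1,2)} is det [[-7, 10], [-6, 12]] = -24 ≠ 0, so that unfolding has rank ≥ 2 and hence rank(T) ≥ 2 (CP rank is at least every unfolding rank, though it can be larger).
Upper bound: with S_k = T[:,:,k], the two rank-1 terms a₁b₁ᵀ, a₂b₂ᵀ are the rank-1 members of the pencil x·S₁ + y·S₂.
det(x·S₁ + y·S₂) is 24·x² + 36·xy = 12·(2·x + 3·y)(x), vanishing at (x:y) = (3:-2) and (0:1).
M₁ = 3·S₁ − 2·S₂ = [[-9, 6], [-9, 6]] = (-3)·(1, 1)(3, -2)ᵀ and M₂ = S₂ = [[-6, 12], [3, -6]] = (-3)·(2, -1)(1, -2)ᵀ, so take a₁ = (1, 1), b₁ = (3, -2), a₂ = (2, -1), b₂ = (1, -2).
Each slice is an integer combination of E₁ = a₁b₁ᵀ and E₂ = a₂b₂ᵀ: S₁ = −E₁ − 2·E₂, S₂ = −3·E₂; reading off coefficients, c₁ = (-1, 0) and c₂ = (-2, -3).
Hence T = (1, 1) ⊗ (3, -2) ⊗ (-1, 0) + (2, -1) ⊗ (1, -2) ⊗ (-2, -3), so rank(T) ≤ 2.
These bounds meet, so rank(T) = 2.

rank(T) = 2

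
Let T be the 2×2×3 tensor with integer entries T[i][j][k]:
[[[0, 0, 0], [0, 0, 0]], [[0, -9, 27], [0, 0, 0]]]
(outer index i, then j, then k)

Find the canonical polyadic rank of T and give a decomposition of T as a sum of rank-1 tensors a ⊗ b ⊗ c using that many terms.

rank(T) = 1

Lower bound: T ≠ 0 (e.g. T[1,0,1] = -9), so rank(T) ≥ 1.
Upper bound: if T = a ⊗ b ⊗ c then every fibre of T is a multiple of the corresponding factor, so read the factors off the fibres through the nonzero entry T[1,0,1] = -9.
The mode-1 fibre T[:,0,1] = [0, -9] gives a = [0, 1] (primitive direction); the mode-2 fibre T[1,:,1] = [-9, 0] gives b = [1, 0]; then c[k] = T[1,0,k] / (a[1]·b[0]) = [0, -9, 27] / 1 = [0, -9, 27].
Expanding [0, 1] ⊗ [1, 0] ⊗ [0, -9, 27] reproduces all 12 entries of T, so T = [0, 1] ⊗ [1, 0] ⊗ [0, -9, 27] and rank(T) ≤ 1.
These bounds meet, so rank(T) = 1.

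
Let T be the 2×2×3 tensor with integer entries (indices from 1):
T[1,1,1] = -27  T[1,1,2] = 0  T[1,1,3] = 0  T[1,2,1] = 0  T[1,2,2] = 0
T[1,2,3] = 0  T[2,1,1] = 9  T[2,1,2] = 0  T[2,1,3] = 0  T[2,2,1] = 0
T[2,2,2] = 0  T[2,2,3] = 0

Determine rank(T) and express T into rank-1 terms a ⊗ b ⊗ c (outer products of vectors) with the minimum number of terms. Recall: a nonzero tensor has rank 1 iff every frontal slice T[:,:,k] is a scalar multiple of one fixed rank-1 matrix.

Lower bound: T ≠ 0 (e.g. T[1,1,1] = -27), so rank(T) ≥ 1.
Upper bound: the mode-1 fibre T[:,1,1] = [-27, 9] gives a = (3, -1) (primitive direction); the mode-2 fibre T[1,:,1] = [-27, 0] gives b = (1, 0); then c[k] = T[1,1,k] / (a[1]·b[1]) = [-27, 0, 0] / 3 = (-9, 0, 0).
Expanding (3, -1) ⊗ (1, 0) ⊗ (-9, 0, 0) reproduces all 12 entries of T, so T = (3, -1) ⊗ (1, 0) ⊗ (-9, 0, 0) and rank(T) ≤ 1.
These bounds meet, so rank(T) = 1.

rank(T) = 1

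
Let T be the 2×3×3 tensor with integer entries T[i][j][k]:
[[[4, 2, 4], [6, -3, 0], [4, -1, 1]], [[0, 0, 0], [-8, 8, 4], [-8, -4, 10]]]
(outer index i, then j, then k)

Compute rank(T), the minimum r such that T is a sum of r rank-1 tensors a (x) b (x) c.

3

Lower bound: in the mode-3 unfolding of T (rows indexed by k, columns by (i,j)) the 3×3 minor on rows k ∈ {0, 1, 2}, columns (i,j) ∈ {(0,0), (0,1), (1,2)} is det [[4, 6, -8], [2, -3, -4], [4, 0, 10]] = -432 ≠ 0, so that unfolding has rank ≥ 3 and hence rank(T) ≥ 3 (CP rank is at least every unfolding rank, though it can be larger).
Upper bound: T is a sum of 3 rank-1 terms, T = (0, 1) (x) (0, 0, 1) (x) (-4, -8, 8) + (1, -2) (x) (0, 2, 1) (x) (2, -2, -1) + (1, 0) (x) (2, 1, 1) (x) (2, 1, 2) (written with every a and b primitive with positive leading entry and the scale carried by c; CP decompositions are not unique, and this one is verified by expanding entrywise), so rank(T) ≤ 3.
These bounds meet, so rank(T) = 3.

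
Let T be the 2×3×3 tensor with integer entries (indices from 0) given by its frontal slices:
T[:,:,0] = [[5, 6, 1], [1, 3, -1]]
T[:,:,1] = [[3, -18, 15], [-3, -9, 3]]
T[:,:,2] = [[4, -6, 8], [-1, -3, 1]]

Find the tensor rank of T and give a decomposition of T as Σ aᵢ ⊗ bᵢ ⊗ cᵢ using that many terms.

Lower bound: the mode-2 unfolding of T (rows indexed by j, columns by (i,k) = (0,0), (0,1), (0,2), (1,0), (1,1), (1,2)) is [[5, 3, 4, 1, -3, -1], [6, -18, -6, 3, -9, -3], [1, 15, 8, -1, 3, 1]].
There the 2×2 minor on rows j ∈ {0, 1}, columns (i,k) ∈ {(0,0), (0,1)} is det [[5, 3], [6, -18]] = -108 ≠ 0, so this unfolding has rank ≥ 2; CP rank is at least every unfolding rank, so rank(T) ≥ 2. (This is only a lower bound: in general the CP rank may exceed every unfolding rank, so we still need to exhibit 2 rank-1 terms summing to T.)
Upper bound — finding two terms. Write S_k = T[:,:,k] for the frontal slices: S₀ = [[5, 6, 1], [1, 3, -1]], S₁ = [[3, -18, 15], [-3, -9, 3]], S₂ = [[4, -6, 8], [-1, -3, 1]].
If T = a₁ ⊗ b₁ ⊗ c₁ + a₂ ⊗ b₂ ⊗ c₂ then each S_k = c₁[k]·a₁b₁ᵀ + c₂[k]·a₂b₂ᵀ. S₀ and S₁ are linearly independent, so a₁b₁ᵀ and a₂b₂ᵀ must span the same plane of matrices: they are the rank-1 matrices of the form x·S₀ + y·S₁.
The 2×2 minor of x·S₀ + y·S₁ on rows {0,1}, columns {0,1} is 9·x² − 81·y² = 9·(x − 3·y)(x + 3·y), vanishing at (x:y) = (3:1) and (3:-1).
M₁ = 3·S₀ + S₁ = [[18, 0, 18], [0, 0, 0]] = 18·[1, 0][1, 0, 1]ᵀ and M₂ = 3·S₀ − S₁ = [[12, 36, -12], [6, 18, -6]] = 6·[2, 1][1, 3, -1]ᵀ, so take a₁ = [1, 0], b₁ = [1, 0, 1], a₂ = [2, 1], b₂ = [1, 3, -1].
Each slice is an integer combination of E₁ = a₁b₁ᵀ and E₂ = a₂b₂ᵀ: S₀ = 3·E₁ + E₂, S₁ = 9·E₁ − 3·E₂, S₂ = 6·E₁ − E₂; reading off coefficients, c₁ = [3, 9, 6] and c₂ = [1, -3, -1].
Hence T = [1, 0] ⊗ [1, 0, 1] ⊗ [3, 9, 6] + [2, 1] ⊗ [1, 3, -1] ⊗ [1, -3, -1], so rank(T) ≤ 2.
These bounds meet, so rank(T) = 2.

rank(T) = 2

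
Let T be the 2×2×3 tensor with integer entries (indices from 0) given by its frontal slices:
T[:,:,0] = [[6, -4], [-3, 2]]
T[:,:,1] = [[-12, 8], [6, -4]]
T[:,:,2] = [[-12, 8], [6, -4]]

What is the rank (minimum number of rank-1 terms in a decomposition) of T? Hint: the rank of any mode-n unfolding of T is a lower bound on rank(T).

1

Lower bound: T ≠ 0 (e.g. T[0,0,0] = 6), so rank(T) ≥ 1.
Upper bound: if T = a ∘ b ∘ c then every fibre of T is a multiple of the corresponding factor, so read the factors off the fibres through the nonzero entry T[0,0,0] = 6.
The mode-1 fibre T[:,0,0] = [6, -3] gives a = (2, -1) (primitive direction); the mode-2 fibre T[0,:,0] = [6, -4] gives b = (3, -2); then c[k] = T[0,0,k] / (a[0]·b[0]) = [6, -12, -12] / 6 = (1, -2, -2).
Expanding (2, -1) ∘ (3, -2) ∘ (1, -2, -2) reproduces all 12 entries of T, so T = (2, -1) ∘ (3, -2) ∘ (1, -2, -2) and rank(T) ≤ 1.
These bounds meet, so rank(T) = 1.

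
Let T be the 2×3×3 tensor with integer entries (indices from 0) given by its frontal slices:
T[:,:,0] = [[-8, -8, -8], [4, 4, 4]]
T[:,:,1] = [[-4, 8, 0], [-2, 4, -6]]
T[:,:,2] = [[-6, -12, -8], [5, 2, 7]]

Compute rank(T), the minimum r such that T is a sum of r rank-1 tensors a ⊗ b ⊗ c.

Lower bound: the mode-2 unfolding of T (rows indexed by j, columns by (i,k) = (0,0), (0,1), (0,2), (1,0), (1,1), (1,2)) is [[-8, -4, -6, 4, -2, 5], [-8, 8, -12, 4, 4, 2], [-8, 0, -8, 4, -6, 7]].
There the 3×3 minor on rows j ∈ {0, 1, 2}, columns (i,k) ∈ {(0,0), (0,1), (1,1)} is det [[-8, -4, -2], [-8, 8, 4], [-8, 0, -6]] = 576 ≠ 0, so this unfolding has rank ≥ 3; CP rank is at least every unfolding rank, so rank(T) ≥ 3. (Unfolding ranks only ever bound the CP rank from below — rank(T) can be strictly larger than all of them — so the matching upper bound has to come from an explicit 3-term decomposition.)
Upper bound: T is a sum of 3 rank-1 terms, T = [1, -1] ⊗ [0, 0, 1] ⊗ [0, 4, -2] + [2, -1] ⊗ [1, 1, 1] ⊗ [-4, 0, -4] + [2, 1] ⊗ [1, -2, 1] ⊗ [0, -2, 1] (written with every a and b primitive with positive leading entry and the scale carried by c; CP decompositions are not unique, and this one is verified by expanding entrywise), so rank(T) ≤ 3.
These bounds meet, so rank(T) = 3.
Check entry T[0,2,1] = 0: (1)·(1)·(4) + (2)·(1)·(0) + (2)·(1)·(-2) = 0.

3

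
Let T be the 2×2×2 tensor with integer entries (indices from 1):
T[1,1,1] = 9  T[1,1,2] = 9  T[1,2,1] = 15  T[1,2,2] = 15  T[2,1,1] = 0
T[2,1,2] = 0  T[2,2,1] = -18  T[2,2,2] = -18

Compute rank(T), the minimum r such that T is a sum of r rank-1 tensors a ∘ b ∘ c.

Lower bound: the mode-1 unfolding of T (rows indexed by i, columns by (j,k) = (1,1), (1,2), (2,1), (2,2)) is [[9, 9, 15, 15], [0, 0, -18, -18]].
There the 2×2 minor on rows i ∈ {1, 2}, columns (j,k) ∈ {(1,1), (2,1)} is det [[9, 15], [0, -18]] = -162 ≠ 0, so this unfolding has rank ≥ 2; CP rank is at least every unfolding rank, so rank(T) ≥ 2. (Unfolding ranks only ever bound the CP rank from below — rank(T) can be strictly larger than all of them — so the matching upper bound has to come from an explicit 2-term decomposition.)
Upper bound — finding two terms. Every mode-3 slice of T is a multiple of one matrix: T[:,:,k] = c[k]·M with c = [1, 1] and M = [[9, 15], [0, -18]] (rows indexed by i, columns by j). So it suffices to write M as a sum of two rank-1 matrices.
Splitting M by its rows (i = 1, 2), M = [1, 0][9, 15]ᵀ + [0, 1][0, -18]ᵀ.
Hence T = [1, 0] ∘ [9, 15] ∘ [1, 1] + [0, 1] ∘ [0, -18] ∘ [1, 1], so rank(T) ≤ 2.
These bounds meet, so rank(T) = 2.

2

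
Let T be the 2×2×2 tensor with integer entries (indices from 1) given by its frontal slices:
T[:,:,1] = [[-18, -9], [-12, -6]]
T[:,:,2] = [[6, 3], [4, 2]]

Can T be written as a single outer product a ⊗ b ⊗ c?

If T = a ⊗ b ⊗ c then every fibre of T is a multiple of the corresponding factor, so read the factors off the fibres through the nonzero entry T[1,1,1] = -18.
The mode-1 fibre T[:,1,1] = [-18, -12] gives a = [3, 2] (primitive direction); the mode-2 fibre T[1,:,1] = [-18, -9] gives b = [2, 1]; then c[k] = T[1,1,k] / (a[1]·b[1]) = [-18, 6] / 6 = [-3, 1].
Expanding [3, 2] ⊗ [2, 1] ⊗ [-3, 1] reproduces all 8 entries of T, so T = [3, 2] ⊗ [2, 1] ⊗ [-3, 1] and rank(T) ≤ 1.
Equivalently every frontal slice T[:,:,k] is c[k] times the rank-1 matrix [3, 2] ⊗ [2, 1]. So T has rank 1 (it is nonzero).

Yes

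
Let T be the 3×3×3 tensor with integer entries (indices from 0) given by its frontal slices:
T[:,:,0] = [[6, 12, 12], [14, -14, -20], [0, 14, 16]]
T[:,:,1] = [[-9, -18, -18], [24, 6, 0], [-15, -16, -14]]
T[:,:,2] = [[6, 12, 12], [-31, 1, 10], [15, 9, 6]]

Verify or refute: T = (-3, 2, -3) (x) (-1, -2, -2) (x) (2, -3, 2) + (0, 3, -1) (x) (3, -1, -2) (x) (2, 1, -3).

Reconstruct entry (1,0,1) from the claimed factors: Σₗ aₗ[1]bₗ[0]cₗ[1] = (2)·(-1)·(-3) + (3)·(3)·(1) = 15, but T[1,0,1] = 24. The claim is false.

No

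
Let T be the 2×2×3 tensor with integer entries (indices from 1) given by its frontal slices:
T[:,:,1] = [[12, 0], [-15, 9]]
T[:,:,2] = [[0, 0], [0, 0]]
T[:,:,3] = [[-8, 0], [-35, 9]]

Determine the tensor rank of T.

2

Lower bound: the mode-2 unfolding of T (rows indexed by j, columns by (i,k) = (1,1), (1,2), (1,3), (2,1), (2,2), (2,3)) is [[12, 0, -8, -15, 0, -35], [0, 0, 0, 9, 0, 9]].
There the 2×2 minor on rows j ∈ {1, 2}, columns (i,k) ∈ {(1,1), (2,1)} is det [[12, -15], [0, 9]] = 108 ≠ 0, so this unfolding has rank ≥ 2; CP rank is at least every unfolding rank, so rank(T) ≥ 2. (This is only a lower bound: in general the CP rank may exceed every unfolding rank, so we still need to exhibit 2 rank-1 terms summing to T.)
Upper bound — finding two terms. Write S_k = T[:,:,k] for the frontal slices: S₁ = [[12, 0], [-15, 9]], S₂ = [[0, 0], [0, 0]], S₃ = [[-8, 0], [-35, 9]].
If T = a₁ ⊗ b₁ ⊗ c₁ + a₂ ⊗ b₂ ⊗ c₂ then each S_k = c₁[k]·a₁b₁ᵀ + c₂[k]·a₂b₂ᵀ. S₁ and S₃ are linearly independent, so a₁b₁ᵀ and a₂b₂ᵀ must span the same plane of matrices: they are the rank-1 matrices of the form x·S₁ + y·S₃.
det(x·S₁ + y·S₃) is 108·x² + 36·xy − 72·y² = 36·(3·x − 2·y)(x + y), vanishing at (x:y) = (2:3) and (1:-1).
M₁ = 2·S₁ + 3·S₃ = [[0, 0], [-135, 45]] = (-45)·[0, 1][3, -1]ᵀ and M₂ = S₁ − S₃ = [[20, 0], [20, 0]] = 20·[1, 1][1, 0]ᵀ, so take a₁ = [0, 1], b₁ = [3, -1], a₂ = [1, 1], b₂ = [1, 0].
Each slice is an integer combination of E₁ = a₁b₁ᵀ and E₂ = a₂b₂ᵀ: S₁ = −9·E₁ + 12·E₂, S₂ = 0, S₃ = −9·E₁ − 8·E₂; reading off coefficients, c₁ = [-9, 0, -9] and c₂ = [12, 0, -8].
Hence T = [0, 1] ⊗ [3, -1] ⊗ [-9, 0, -9] + [1, 1] ⊗ [1, 0] ⊗ [12, 0, -8], so rank(T) ≤ 2.
These bounds meet, so rank(T) = 2.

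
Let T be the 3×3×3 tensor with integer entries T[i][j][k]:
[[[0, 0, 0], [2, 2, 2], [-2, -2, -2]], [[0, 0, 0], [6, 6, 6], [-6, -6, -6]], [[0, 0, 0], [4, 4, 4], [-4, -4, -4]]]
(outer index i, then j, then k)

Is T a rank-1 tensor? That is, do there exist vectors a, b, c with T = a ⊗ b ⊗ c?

If T = a ⊗ b ⊗ c then every fibre of T is a multiple of the corresponding factor, so read the factors off the fibres through the nonzero entry T[0,1,0] = 2.
The mode-1 fibre T[:,1,0] = [2, 6, 4] gives a = [1, 3, 2] (primitive direction); the mode-2 fibre T[0,:,0] = [0, 2, -2] gives b = [0, 1, -1]; then c[k] = T[0,1,k] / (a[0]·b[1]) = [2, 2, 2] / 1 = [2, 2, 2].
Expanding [1, 3, 2] ⊗ [0, 1, -1] ⊗ [2, 2, 2] reproduces all 27 entries of T, so T = [1, 3, 2] ⊗ [0, 1, -1] ⊗ [2, 2, 2] and rank(T) ≤ 1.
Equivalently every frontal slice T[:,:,k] is c[k] times the rank-1 matrix [1, 3, 2] ⊗ [0, 1, -1]. So T has rank 1 (it is nonzero).

Yes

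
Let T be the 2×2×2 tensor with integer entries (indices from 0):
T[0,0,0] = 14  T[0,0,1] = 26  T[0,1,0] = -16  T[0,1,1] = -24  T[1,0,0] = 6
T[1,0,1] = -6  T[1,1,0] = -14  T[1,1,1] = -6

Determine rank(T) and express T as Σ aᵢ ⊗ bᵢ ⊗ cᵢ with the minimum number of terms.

Lower bound: the mode-3 unfolding of T (rows indexed by k, columns by (i,j) = (0,0), (0,1), (1,0), (1,1)) is [[14, -16, 6, -14], [26, -24, -6, -6]].
There the 2×2 minor on rows k ∈ {0, 1}, columns (i,j) ∈ {(0,0), (0,1)} is det [[14, -16], [26, -24]] = 80 ≠ 0, so this unfolding has rank ≥ 2; CP rank is at least every unfolding rank, so rank(T) ≥ 2. (This is only a lower bound: in general the CP rank may exceed every unfolding rank, so we still need to exhibit 2 rank-1 terms summing to T.)
Upper bound — finding two terms. Write S_k = T[:,:,k] for the frontal slices: S₀ = [[14, -16], [6, -14]], S₁ = [[26, -24], [-6, -6]].
If T = a₁ ⊗ b₁ ⊗ c₁ + a₂ ⊗ b₂ ⊗ c₂ then each S_k = c₁[k]·a₁b₁ᵀ + c₂[k]·a₂b₂ᵀ. S₀ and S₁ are linearly independent, so a₁b₁ᵀ and a₂b₂ᵀ must span the same plane of matrices: they are the rank-1 matrices of the form x·S₀ + y·S₁.
det(x·S₀ + y·S₁) is −100·x² − 400·xy − 300·y² = (-100)·(x + 3·y)(x + y), vanishing at (x:y) = (3:-1) and (1:-1).
M₁ = 3·S₀ − S₁ = [[16, -24], [24, -36]] = 4·[2, 3][2, -3]ᵀ and M₂ = S₀ − S₁ = [[-12, 8], [12, -8]] = (-4)·[1, -1][3, -2]ᵀ, so take a₁ = [2, 3], b₁ = [2, -3], a₂ = [1, -1], b₂ = [3, -2].
Each slice is an integer combination of E₁ = a₁b₁ᵀ and E₂ = a₂b₂ᵀ: S₀ = 2·E₁ + 2·E₂, S₁ = 2·E₁ + 6·E₂; reading off coefficients, c₁ = [2, 2] and c₂ = [2, 6].
Hence T = [2, 3] ⊗ [2, -3] ⊗ [2, 2] + [1, -1] ⊗ [3, -2] ⊗ [2, 6], so rank(T) ≤ 2.
These bounds meet, so rank(T) = 2.
Check entry T[1,1,1] = -6: (3)·(-3)·(2) + (-1)·(-2)·(6) = -6.

rank(T) = 2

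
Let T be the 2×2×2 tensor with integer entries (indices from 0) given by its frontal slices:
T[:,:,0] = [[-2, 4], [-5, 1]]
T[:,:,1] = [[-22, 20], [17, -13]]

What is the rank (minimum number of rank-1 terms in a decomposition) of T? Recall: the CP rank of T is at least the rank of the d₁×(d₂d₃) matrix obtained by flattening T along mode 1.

Lower bound: the mode-2 unfolding of T (rows indexed by j, columns by (i,k) = (0,0), (0,1), (1,0), (1,1)) is [[-2, -22, -5, 17], [4, 20, 1, -13]].
There the 2×2 minor on rows j ∈ {0, 1}, columns (i,k) ∈ {(0,0), (0,1)} is det [[-2, -22], [4, 20]] = 48 ≠ 0, so this unfolding has rank ≥ 2; CP rank is at least every unfolding rank, so rank(T) ≥ 2. (Unfolding ranks only ever bound the CP rank from below — rank(T) can be strictly larger than all of them — so the matching upper bound has to come from an explicit 2-term decomposition.)
Upper bound — finding two terms. Write S_k = T[:,:,k] for the frontal slices: S₀ = [[-2, 4], [-5, 1]], S₁ = [[-22, 20], [17, -13]].
If T = a₁ ⊗ b₁ ⊗ c₁ + a₂ ⊗ b₂ ⊗ c₂ then each S_k = c₁[k]·a₁b₁ᵀ + c₂[k]·a₂b₂ᵀ. S₀ and S₁ are linearly independent, so a₁b₁ᵀ and a₂b₂ᵀ must span the same plane of matrices: they are the rank-1 matrices of the form x·S₀ + y·S₁.
det(x·S₀ + y·S₁) is 18·x² + 36·xy − 54·y² = 18·(x + 3·y)(x − y), vanishing at (x:y) = (3:-1) and (1:1).
M₁ = 3·S₀ − S₁ = [[16, -8], [-32, 16]] = 8·(1, -2)(2, -1)ᵀ and M₂ = S₀ + S₁ = [[-24, 24], [12, -12]] = (-12)·(2, -1)(1, -1)ᵀ, so take a₁ = (1, -2), b₁ = (2, -1), a₂ = (2, -1), b₂ = (1, -1).
Each slice is an integer combination of E₁ = a₁b₁ᵀ and E₂ = a₂b₂ᵀ: S₀ = 2·E₁ − 3·E₂, S₁ = −2·E₁ − 9·E₂; reading off coefficients, c₁ = (2, -2) and c₂ = (-3, -9).
Hence T = (1, -2) ⊗ (2, -1) ⊗ (2, -2) + (2, -1) ⊗ (1, -1) ⊗ (-3, -9), so rank(T) ≤ 2.
These bounds meet, so rank(T) = 2.

2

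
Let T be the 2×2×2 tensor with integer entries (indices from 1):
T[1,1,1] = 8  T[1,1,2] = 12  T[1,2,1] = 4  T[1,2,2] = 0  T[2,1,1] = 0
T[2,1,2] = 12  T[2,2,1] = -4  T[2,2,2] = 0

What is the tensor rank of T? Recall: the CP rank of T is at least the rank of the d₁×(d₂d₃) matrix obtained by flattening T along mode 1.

2

Lower bound: the mode-3 unfolding of T (rows indexed by k, columns by (i,j) = (1,1), (1,2), (2,1), (2,2)) is [[8, 4, 0, -4], [12, 0, 12, 0]].
There the 2×2 minor on rows k ∈ {1, 2}, columns (i,j) ∈ {(1,1), (1,2)} is det [[8, 4], [12, 0]] = -48 ≠ 0, so this unfolding has rank ≥ 2; CP rank is at least every unfolding rank, so rank(T) ≥ 2. (This is only a lower bound: in general the CP rank may exceed every unfolding rank, so we still need to exhibit 2 rank-1 terms summing to T.)
Upper bound — finding two terms. Write S_k = T[:,:,k] for the frontal slices: S₁ = [[8, 4], [0, -4]], S₂ = [[12, 0], [12, 0]].
If T = a₁ ⊗ b₁ ⊗ c₁ + a₂ ⊗ b₂ ⊗ c₂ then each S_k = c₁[k]·a₁b₁ᵀ + c₂[k]·a₂b₂ᵀ. S₁ and S₂ are linearly independent, so a₁b₁ᵀ and a₂b₂ᵀ must span the same plane of matrices: they are the rank-1 matrices of the form x·S₁ + y·S₂.
det(x·S₁ + y·S₂) is −32·x² − 96·xy = (-32)·(x + 3·y)(x), vanishing at (x:y) = (3:-1) and (0:1).
M₁ = 3·S₁ − S₂ = [[12, 12], [-12, -12]] = 12·[1, -1][1, 1]ᵀ and M₂ = S₂ = [[12, 0], [12, 0]] = 12·[1, 1][1, 0]ᵀ, so take a₁ = [1, -1], b₁ = [1, 1], a₂ = [1, 1], b₂ = [1, 0].
Each slice is an integer combination of E₁ = a₁b₁ᵀ and E₂ = a₂b₂ᵀ: S₁ = 4·E₁ + 4·E₂, S₂ = 12·E₂; reading off coefficients, c₁ = [4, 0] and c₂ = [4, 12].
Hence T = [1, -1] ⊗ [1, 1] ⊗ [4, 0] + [1, 1] ⊗ [1, 0] ⊗ [4, 12], so rank(T) ≤ 2.
These bounds meet, so rank(T) = 2.
Check entry T[1,1,1] = 8: (1)·(1)·(4) + (1)·(1)·(4) = 8.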